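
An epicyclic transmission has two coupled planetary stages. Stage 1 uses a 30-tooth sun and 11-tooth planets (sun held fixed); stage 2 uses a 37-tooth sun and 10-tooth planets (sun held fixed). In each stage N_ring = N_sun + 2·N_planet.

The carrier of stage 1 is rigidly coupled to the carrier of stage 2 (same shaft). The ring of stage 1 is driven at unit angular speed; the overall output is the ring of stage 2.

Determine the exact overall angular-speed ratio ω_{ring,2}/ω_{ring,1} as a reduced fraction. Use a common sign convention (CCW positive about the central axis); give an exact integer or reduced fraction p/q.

2444/2337

Stage 1: N_ring = 30 + 2·11 = 52
Stage 1: 30(ω_s−ω_c) = −52(ω_r−ω_c),  ω_s=0, ω_r=1
Stage 1: 30(0−ω_c) = −52(1−ω_c)  ⇒  82ω_c = 52  ⇒  ω_c = 26/41
  ⇒ ω_c¹/ω_r¹ = 26/41
Stage 2: N_ring = 37 + 2·10 = 57
Stage 2: 37(ω_s−ω_c) = −57(ω_r−ω_c),  ω_s=0, ω_c=1
Stage 2: ω_r = 1 − (37/57)(0−1) = 94/57
  ⇒ ω_r²/ω_c² = 94/57
Coupling ω_c² = ω_c¹ ⇒ overall = 26/41 × 94/57 = 2444/2337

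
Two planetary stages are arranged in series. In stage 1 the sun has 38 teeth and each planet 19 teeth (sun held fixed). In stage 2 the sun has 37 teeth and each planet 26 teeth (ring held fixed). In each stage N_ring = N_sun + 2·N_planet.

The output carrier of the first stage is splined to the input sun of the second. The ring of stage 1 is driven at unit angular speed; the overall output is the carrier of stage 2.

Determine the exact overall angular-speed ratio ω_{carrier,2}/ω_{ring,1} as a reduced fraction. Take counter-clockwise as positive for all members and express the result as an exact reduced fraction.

37/189

Stage 1: N_ring = 38 + 2·19 = 76
Stage 1: 38(ω_s−ω_c) = −76(ω_r−ω_c),  ω_s=0, ω_r=1
Stage 1: 38(0−ω_c) = −76(1−ω_c)  ⇒  114ω_c = 76  ⇒  ω_c = 2/3
  ⇒ ω_c¹/ω_r¹ = 2/3
Stage 2: N_ring = 37 + 2·26 = 89
Stage 2: 37(ω_s−ω_c) = −89(ω_r−ω_c),  ω_r=0, ω_s=1
Stage 2: 37(1−ω_c) = −89(0−ω_c)  ⇒  126ω_c = 37  ⇒  ω_c = 37/126
  ⇒ ω_c²/ω_s² = 37/126
Coupling ω_s² = ω_c¹ ⇒ overall = 2/3 × 37/126 = 37/189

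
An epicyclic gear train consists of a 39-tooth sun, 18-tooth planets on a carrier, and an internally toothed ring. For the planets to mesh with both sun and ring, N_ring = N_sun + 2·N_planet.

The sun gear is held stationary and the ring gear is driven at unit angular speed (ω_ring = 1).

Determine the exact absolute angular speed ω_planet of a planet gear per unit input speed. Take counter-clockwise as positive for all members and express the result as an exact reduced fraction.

25/12

N_ring = 39 + 2·18 = 75
39(ω_s−ω_c) = −75(ω_r−ω_c),  ω_s=0, ω_r=1
39(0−ω_c) = −75(1−ω_c)  ⇒  114ω_c = 75  ⇒  ω_c = 25/38
sun–planet: 39·(0−25/38) = −18·(ω_p−ω_c)  ⇒  ω_p−ω_c = −(39/18)·(-25/38) = 325/228
ω_p = 25/38 + 325/228 = 25/12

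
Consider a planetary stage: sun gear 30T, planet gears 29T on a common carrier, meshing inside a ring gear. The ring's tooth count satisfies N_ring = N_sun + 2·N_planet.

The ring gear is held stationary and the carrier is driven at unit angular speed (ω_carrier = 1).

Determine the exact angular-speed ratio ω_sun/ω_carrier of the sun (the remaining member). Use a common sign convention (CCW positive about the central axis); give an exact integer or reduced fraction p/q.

59/15

N_ring = 30 + 2·29 = 88
30(ω_s−ω_c) = −88(ω_r−ω_c),  ω_r=0, ω_c=1
ω_s = 1 − (88/30)(0−1) = 59/15
ω_s/ω_c = 59/15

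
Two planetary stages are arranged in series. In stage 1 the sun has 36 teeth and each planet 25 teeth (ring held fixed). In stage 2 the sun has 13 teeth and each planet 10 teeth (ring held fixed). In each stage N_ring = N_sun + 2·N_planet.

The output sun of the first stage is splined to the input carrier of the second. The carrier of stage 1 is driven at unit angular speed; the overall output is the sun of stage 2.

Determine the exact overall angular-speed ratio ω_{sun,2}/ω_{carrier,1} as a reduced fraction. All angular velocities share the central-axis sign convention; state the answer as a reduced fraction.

1403/117

Stage 1: N_ring = 36 + 2·25 = 86
Stage 1: 36(ω_s−ω_c) = −86(ω_r−ω_c),  ω_r=0, ω_c=1
Stage 1: ω_s = 1 − (86/36)(0−1) = 61/18
  ⇒ ω_s¹/ω_c¹ = 61/18
Stage 2: N_ring = 13 + 2·10 = 33
Stage 2: 13(ω_s−ω_c) = −33(ω_r−ω_c),  ω_r=0, ω_c=1
Stage 2: ω_s = 1 − (33/13)(0−1) = 46/13
  ⇒ ω_s²/ω_c² = 46/13
Coupling ω_c² = ω_s¹ ⇒ overall = 61/18 × 46/13 = 1403/117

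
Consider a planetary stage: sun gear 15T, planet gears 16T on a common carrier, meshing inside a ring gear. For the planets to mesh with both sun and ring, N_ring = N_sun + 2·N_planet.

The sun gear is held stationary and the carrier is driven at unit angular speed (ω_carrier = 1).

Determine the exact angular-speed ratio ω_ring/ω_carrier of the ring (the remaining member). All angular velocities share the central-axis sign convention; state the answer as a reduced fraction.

N_ring = 15 + 2·16 = 47
15(ω_s−ω_c) = −47(ω_r−ω_c),  ω_s=0, ω_c=1
ω_r = 1 − (15/47)(0−1) = 62/47
ω_r/ω_c = 62/47

62/47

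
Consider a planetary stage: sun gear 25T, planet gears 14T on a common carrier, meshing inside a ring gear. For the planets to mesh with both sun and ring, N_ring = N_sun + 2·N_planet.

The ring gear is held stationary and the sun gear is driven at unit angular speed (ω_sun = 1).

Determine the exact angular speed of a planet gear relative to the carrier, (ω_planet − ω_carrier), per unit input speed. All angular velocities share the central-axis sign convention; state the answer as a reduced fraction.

N_ring = 25 + 2·14 = 53
25(ω_s−ω_c) = −53(ω_r−ω_c),  ω_r=0, ω_s=1
25(1−ω_c) = −53(0−ω_c)  ⇒  78ω_c = 25  ⇒  ω_c = 25/78
sun–planet: 25·(1−25/78) = −14·(ω_p−ω_c)  ⇒  ω_p−ω_c = −(25/14)·(53/78) = -1325/1092

-1325/1092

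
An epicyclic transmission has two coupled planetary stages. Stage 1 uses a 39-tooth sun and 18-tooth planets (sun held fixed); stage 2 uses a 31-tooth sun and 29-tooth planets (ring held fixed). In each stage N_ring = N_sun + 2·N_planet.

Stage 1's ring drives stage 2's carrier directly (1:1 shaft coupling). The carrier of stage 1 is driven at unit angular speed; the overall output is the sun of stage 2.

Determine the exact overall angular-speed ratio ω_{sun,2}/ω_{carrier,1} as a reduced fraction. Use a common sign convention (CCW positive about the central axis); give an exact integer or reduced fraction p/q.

912/155

Stage 1: N_ring = 39 + 2·18 = 75
Stage 1: 39(ω_s−ω_c) = −75(ω_r−ω_c),  ω_s=0, ω_c=1
Stage 1: ω_r = 1 − (39/75)(0−1) = 38/25
  ⇒ ω_r¹/ω_c¹ = 38/25
Stage 2: N_ring = 31 + 2·29 = 89
Stage 2: 31(ω_s−ω_c) = −89(ω_r−ω_c),  ω_r=0, ω_c=1
Stage 2: ω_s = 1 − (89/31)(0−1) = 120/31
  ⇒ ω_s²/ω_c² = 120/31
Coupling ω_c² = ω_r¹ ⇒ overall = 38/25 × 120/31 = 912/155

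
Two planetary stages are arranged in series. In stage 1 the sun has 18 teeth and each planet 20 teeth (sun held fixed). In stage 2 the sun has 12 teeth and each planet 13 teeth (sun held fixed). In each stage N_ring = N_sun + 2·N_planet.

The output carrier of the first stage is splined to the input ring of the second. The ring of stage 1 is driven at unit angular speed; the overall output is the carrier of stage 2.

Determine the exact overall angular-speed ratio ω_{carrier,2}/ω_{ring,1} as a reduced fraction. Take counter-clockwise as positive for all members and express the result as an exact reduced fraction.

Stage 1: N_ring = 18 + 2·20 = 58
Stage 1: 18(ω_s−ω_c) = −58(ω_r−ω_c),  ω_s=0, ω_r=1
Stage 1: 18(0−ω_c) = −58(1−ω_c)  ⇒  76ω_c = 58  ⇒  ω_c = 29/38
  ⇒ ω_c¹/ω_r¹ = 29/38
Stage 2: N_ring = 12 + 2·13 = 38
Stage 2: 12(ω_s−ω_c) = −38(ω_r−ω_c),  ω_s=0, ω_r=1
Stage 2: 12(0−ω_c) = −38(1−ω_c)  ⇒  50ω_c = 38  ⇒  ω_c = 19/25
  ⇒ ω_c²/ω_r² = 19/25
Coupling ω_r² = ω_c¹ ⇒ overall = 29/38 × 19/25 = 29/50

29/50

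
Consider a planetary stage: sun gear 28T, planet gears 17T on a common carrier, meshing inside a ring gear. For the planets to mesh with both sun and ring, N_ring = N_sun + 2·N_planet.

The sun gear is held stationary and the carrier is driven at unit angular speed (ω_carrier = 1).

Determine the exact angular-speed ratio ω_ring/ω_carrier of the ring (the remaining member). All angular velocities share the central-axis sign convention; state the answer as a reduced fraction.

N_ring = 28 + 2·17 = 62
28(ω_s−ω_c) = −62(ω_r−ω_c),  ω_s=0, ω_c=1
ω_r = 1 − (28/62)(0−1) = 45/31
ω_r/ω_c = 45/31

45/31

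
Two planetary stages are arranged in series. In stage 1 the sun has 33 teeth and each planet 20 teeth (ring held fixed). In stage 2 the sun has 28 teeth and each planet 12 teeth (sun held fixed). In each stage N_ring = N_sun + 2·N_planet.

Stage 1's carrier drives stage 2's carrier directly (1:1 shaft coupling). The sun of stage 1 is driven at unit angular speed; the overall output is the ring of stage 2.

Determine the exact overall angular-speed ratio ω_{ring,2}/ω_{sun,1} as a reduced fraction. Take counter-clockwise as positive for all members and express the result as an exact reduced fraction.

330/689

Stage 1: N_ring = 33 + 2·20 = 73
Stage 1: 33(ω_s−ω_c) = −73(ω_r−ω_c),  ω_r=0, ω_s=1
Stage 1: 33(1−ω_c) = −73(0−ω_c)  ⇒  106ω_c = 33  ⇒  ω_c = 33/106
  ⇒ ω_c¹/ω_s¹ = 33/106
Stage 2: N_ring = 28 + 2·12 = 52
Stage 2: 28(ω_s−ω_c) = −52(ω_r−ω_c),  ω_s=0, ω_c=1
Stage 2: ω_r = 1 − (28/52)(0−1) = 20/13
  ⇒ ω_r²/ω_c² = 20/13
Coupling ω_c² = ω_c¹ ⇒ overall = 33/106 × 20/13 = 330/689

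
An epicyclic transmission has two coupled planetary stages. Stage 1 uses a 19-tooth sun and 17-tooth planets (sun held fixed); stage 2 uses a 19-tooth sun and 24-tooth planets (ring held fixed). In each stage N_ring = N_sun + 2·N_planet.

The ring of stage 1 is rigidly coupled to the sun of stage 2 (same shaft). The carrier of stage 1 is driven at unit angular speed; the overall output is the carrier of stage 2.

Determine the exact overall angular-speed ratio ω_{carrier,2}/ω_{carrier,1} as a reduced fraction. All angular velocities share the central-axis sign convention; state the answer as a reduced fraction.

Stage 1: N_ring = 19 + 2·17 = 53
Stage 1: 19(ω_s−ω_c) = −53(ω_r−ω_c),  ω_s=0, ω_c=1
Stage 1: ω_r = 1 − (19/53)(0−1) = 72/53
  ⇒ ω_r¹/ω_c¹ = 72/53
Stage 2: N_ring = 19 + 2·24 = 67
Stage 2: 19(ω_s−ω_c) = −67(ω_r−ω_c),  ω_r=0, ω_s=1
Stage 2: 19(1−ω_c) = −67(0−ω_c)  ⇒  86ω_c = 19  ⇒  ω_c = 19/86
  ⇒ ω_c²/ω_s² = 19/86
Coupling ω_s² = ω_r¹ ⇒ overall = 72/53 × 19/86 = 684/2279

684/2279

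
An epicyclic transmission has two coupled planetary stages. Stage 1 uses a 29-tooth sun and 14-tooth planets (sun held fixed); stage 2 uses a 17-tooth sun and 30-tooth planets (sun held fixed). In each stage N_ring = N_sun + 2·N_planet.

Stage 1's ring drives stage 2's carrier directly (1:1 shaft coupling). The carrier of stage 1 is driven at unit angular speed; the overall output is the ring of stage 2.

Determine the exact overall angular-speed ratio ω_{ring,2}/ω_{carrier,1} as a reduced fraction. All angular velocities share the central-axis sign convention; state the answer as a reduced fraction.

Stage 1: N_ring = 29 + 2·14 = 57
Stage 1: 29(ω_s−ω_c) = −57(ω_r−ω_c),  ω_s=0, ω_c=1
Stage 1: ω_r = 1 − (29/57)(0−1) = 86/57
  ⇒ ω_r¹/ω_c¹ = 86/57
Stage 2: N_ring = 17 + 2·30 = 77
Stage 2: 17(ω_s−ω_c) = −77(ω_r−ω_c),  ω_s=0, ω_c=1
Stage 2: ω_r = 1 − (17/77)(0−1) = 94/77
  ⇒ ω_r²/ω_c² = 94/77
Coupling ω_c² = ω_r¹ ⇒ overall = 86/57 × 94/77 = 8084/4389

8084/4389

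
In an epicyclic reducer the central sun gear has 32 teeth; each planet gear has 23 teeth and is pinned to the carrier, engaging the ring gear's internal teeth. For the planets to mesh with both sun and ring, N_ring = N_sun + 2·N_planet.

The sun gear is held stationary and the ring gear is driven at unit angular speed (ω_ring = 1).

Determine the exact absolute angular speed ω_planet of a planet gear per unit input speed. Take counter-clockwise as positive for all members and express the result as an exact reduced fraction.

39/23

N_ring = 32 + 2·23 = 78
32(ω_s−ω_c) = −78(ω_r−ω_c),  ω_s=0, ω_r=1
32(0−ω_c) = −78(1−ω_c)  ⇒  110ω_c = 78  ⇒  ω_c = 39/55
sun–planet: 32·(0−39/55) = −23·(ω_p−ω_c)  ⇒  ω_p−ω_c = −(32/23)·(-39/55) = 1248/1265
ω_p = 39/55 + 1248/1265 = 39/23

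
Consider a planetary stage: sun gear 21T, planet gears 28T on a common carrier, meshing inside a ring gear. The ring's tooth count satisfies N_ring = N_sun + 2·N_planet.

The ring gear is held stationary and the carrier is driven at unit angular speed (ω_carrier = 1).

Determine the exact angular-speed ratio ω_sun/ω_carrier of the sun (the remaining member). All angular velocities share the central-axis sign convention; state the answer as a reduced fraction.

14/3

N_ring = 21 + 2·28 = 77
21(ω_s−ω_c) = −77(ω_r−ω_c),  ω_r=0, ω_c=1
ω_s = 1 − (77/21)(0−1) = 14/3
ω_s/ω_c = 14/3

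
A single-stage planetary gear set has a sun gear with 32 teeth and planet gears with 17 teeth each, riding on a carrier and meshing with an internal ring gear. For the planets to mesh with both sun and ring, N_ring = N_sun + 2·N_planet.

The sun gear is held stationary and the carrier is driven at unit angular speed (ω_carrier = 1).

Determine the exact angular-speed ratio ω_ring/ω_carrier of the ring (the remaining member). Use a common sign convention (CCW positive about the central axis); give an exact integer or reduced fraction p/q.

N_ring = 32 + 2·17 = 66
32(ω_s−ω_c) = −66(ω_r−ω_c),  ω_s=0, ω_c=1
ω_r = 1 − (32/66)(0−1) = 49/33
ω_r/ω_c = 49/33

49/33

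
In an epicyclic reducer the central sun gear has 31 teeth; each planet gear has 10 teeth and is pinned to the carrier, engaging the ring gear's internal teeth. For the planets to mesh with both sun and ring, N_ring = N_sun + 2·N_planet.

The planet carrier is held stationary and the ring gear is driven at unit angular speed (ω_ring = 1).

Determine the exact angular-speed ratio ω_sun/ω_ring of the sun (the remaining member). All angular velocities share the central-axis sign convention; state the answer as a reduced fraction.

-51/31

N_ring = 31 + 2·10 = 51
31(ω_s−ω_c) = −51(ω_r−ω_c),  ω_c=0, ω_r=1
ω_s = 0 − (51/31)(1−0) = -51/31
ω_s/ω_r = -51/31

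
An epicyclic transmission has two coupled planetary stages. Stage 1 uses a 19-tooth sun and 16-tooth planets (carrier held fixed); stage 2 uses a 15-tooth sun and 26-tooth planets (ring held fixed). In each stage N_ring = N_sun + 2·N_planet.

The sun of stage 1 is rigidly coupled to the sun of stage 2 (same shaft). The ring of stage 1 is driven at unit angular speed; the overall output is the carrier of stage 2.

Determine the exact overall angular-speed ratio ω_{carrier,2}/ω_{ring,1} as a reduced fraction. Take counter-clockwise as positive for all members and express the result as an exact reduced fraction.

Stage 1: N_ring = 19 + 2·16 = 51
Stage 1: 19(ω_s−ω_c) = −51(ω_r−ω_c),  ω_c=0, ω_r=1
Stage 1: ω_s = 0 − (51/19)(1−0) = -51/19
  ⇒ ω_s¹/ω_r¹ = -51/19
Stage 2: N_ring = 15 + 2·26 = 67
Stage 2: 15(ω_s−ω_c) = −67(ω_r−ω_c),  ω_r=0, ω_s=1
Stage 2: 15(1−ω_c) = −67(0−ω_c)  ⇒  82ω_c = 15  ⇒  ω_c = 15/82
  ⇒ ω_c²/ω_s² = 15/82
Coupling ω_s² = ω_s¹ ⇒ overall = -51/19 × 15/82 = -765/1558

-765/1558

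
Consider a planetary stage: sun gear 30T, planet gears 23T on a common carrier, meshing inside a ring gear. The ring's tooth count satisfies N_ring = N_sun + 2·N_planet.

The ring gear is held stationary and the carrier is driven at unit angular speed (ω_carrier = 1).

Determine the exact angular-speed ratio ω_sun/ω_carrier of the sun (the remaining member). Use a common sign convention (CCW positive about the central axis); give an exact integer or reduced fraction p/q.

N_ring = 30 + 2·23 = 76
30(ω_s−ω_c) = −76(ω_r−ω_c),  ω_r=0, ω_c=1
ω_s = 1 − (76/30)(0−1) = 53/15
ω_s/ω_c = 53/15

53/15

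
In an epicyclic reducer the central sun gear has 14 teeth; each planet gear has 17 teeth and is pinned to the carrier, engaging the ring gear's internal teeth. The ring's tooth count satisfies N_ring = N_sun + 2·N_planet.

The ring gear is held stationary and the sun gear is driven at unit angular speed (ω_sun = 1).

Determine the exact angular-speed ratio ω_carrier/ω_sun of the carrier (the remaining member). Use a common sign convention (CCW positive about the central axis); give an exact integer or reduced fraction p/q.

N_ring = 14 + 2·17 = 48
14(ω_s−ω_c) = −48(ω_r−ω_c),  ω_r=0, ω_s=1
14(1−ω_c) = −48(0−ω_c)  ⇒  62ω_c = 14  ⇒  ω_c = 7/31
ω_c/ω_s = 7/31

7/31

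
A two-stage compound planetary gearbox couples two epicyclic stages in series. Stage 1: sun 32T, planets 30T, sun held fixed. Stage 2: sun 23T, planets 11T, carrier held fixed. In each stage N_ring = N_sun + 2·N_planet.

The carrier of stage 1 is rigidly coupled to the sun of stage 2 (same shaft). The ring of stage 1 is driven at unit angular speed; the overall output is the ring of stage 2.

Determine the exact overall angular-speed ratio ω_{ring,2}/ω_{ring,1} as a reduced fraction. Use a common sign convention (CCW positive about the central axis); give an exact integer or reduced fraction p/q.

Stage 1: N_ring = 32 + 2·30 = 92
Stage 1: 32(ω_s−ω_c) = −92(ω_r−ω_c),  ω_s=0, ω_r=1
Stage 1: 32(0−ω_c) = −92(1−ω_c)  ⇒  124ω_c = 92  ⇒  ω_c = 23/31
  ⇒ ω_c¹/ω_r¹ = 23/31
Stage 2: N_ring = 23 + 2·11 = 45
Stage 2: 23(ω_s−ω_c) = −45(ω_r−ω_c),  ω_c=0, ω_s=1
Stage 2: ω_r = 0 − (23/45)(1−0) = -23/45
  ⇒ ω_r²/ω_s² = -23/45
Coupling ω_s² = ω_c¹ ⇒ overall = 23/31 × -23/45 = -529/1395

-529/1395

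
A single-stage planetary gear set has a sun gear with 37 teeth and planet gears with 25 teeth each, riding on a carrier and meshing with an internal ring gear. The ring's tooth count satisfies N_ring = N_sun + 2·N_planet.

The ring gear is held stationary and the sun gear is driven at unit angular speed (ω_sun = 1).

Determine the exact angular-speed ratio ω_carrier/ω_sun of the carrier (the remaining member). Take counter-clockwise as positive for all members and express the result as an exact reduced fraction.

37/124

N_ring = 37 + 2·25 = 87
37(ω_s−ω_c) = −87(ω_r−ω_c),  ω_r=0, ω_s=1
37(1−ω_c) = −87(0−ω_c)  ⇒  124ω_c = 37  ⇒  ω_c = 37/124
ω_c/ω_s = 37/124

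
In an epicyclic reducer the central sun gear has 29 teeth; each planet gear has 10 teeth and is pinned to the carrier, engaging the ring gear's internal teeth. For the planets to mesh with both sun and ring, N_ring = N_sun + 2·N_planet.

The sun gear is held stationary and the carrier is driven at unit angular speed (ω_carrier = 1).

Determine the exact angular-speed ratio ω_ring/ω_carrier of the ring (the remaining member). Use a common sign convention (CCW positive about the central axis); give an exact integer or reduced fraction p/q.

N_ring = 29 + 2·10 = 49
29(ω_s−ω_c) = −49(ω_r−ω_c),  ω_s=0, ω_c=1
ω_r = 1 − (29/49)(0−1) = 78/49
ω_r/ω_c = 78/49

78/49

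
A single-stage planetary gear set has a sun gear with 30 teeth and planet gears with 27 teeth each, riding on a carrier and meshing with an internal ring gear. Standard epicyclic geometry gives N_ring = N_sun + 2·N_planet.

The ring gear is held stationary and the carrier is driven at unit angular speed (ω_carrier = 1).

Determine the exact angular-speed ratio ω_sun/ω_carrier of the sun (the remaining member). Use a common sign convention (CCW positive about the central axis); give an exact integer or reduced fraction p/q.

N_ring = 30 + 2·27 = 84
30(ω_s−ω_c) = −84(ω_r−ω_c),  ω_r=0, ω_c=1
ω_s = 1 − (84/30)(0−1) = 19/5
ω_s/ω_c = 19/5

19/5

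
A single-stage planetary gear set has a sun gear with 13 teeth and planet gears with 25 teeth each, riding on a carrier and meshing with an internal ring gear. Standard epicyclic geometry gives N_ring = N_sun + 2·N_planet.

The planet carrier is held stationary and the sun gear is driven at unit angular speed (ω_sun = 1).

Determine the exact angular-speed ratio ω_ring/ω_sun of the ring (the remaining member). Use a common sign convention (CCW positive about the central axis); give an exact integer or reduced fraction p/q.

N_ring = 13 + 2·25 = 63
13(ω_s−ω_c) = −63(ω_r−ω_c),  ω_c=0, ω_s=1
ω_r = 0 − (13/63)(1−0) = -13/63
ω_r/ω_s = -13/63

-13/63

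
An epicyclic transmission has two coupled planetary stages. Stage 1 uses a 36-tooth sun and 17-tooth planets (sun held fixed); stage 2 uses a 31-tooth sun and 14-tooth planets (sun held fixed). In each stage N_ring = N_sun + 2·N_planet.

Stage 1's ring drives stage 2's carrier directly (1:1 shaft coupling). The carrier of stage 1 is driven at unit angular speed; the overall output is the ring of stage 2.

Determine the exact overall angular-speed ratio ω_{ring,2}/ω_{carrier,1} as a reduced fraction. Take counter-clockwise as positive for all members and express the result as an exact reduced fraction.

954/413

Stage 1: N_ring = 36 + 2·17 = 70
Stage 1: 36(ω_s−ω_c) = −70(ω_r−ω_c),  ω_s=0, ω_c=1
Stage 1: ω_r = 1 − (36/70)(0−1) = 53/35
  ⇒ ω_r¹/ω_c¹ = 53/35
Stage 2: N_ring = 31 + 2·14 = 59
Stage 2: 31(ω_s−ω_c) = −59(ω_r−ω_c),  ω_s=0, ω_c=1
Stage 2: ω_r = 1 − (31/59)(0−1) = 90/59
  ⇒ ω_r²/ω_c² = 90/59
Coupling ω_c² = ω_r¹ ⇒ overall = 53/35 × 90/59 = 954/413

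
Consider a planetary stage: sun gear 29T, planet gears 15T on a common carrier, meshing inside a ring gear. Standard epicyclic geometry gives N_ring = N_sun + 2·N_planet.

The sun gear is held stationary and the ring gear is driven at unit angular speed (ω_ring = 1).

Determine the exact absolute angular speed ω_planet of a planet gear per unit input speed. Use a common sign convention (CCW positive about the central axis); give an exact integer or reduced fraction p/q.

59/30

N_ring = 29 + 2·15 = 59
29(ω_s−ω_c) = −59(ω_r−ω_c),  ω_s=0, ω_r=1
29(0−ω_c) = −59(1−ω_c)  ⇒  88ω_c = 59  ⇒  ω_c = 59/88
sun–planet: 29·(0−59/88) = −15·(ω_p−ω_c)  ⇒  ω_p−ω_c = −(29/15)·(-59/88) = 1711/1320
ω_p = 59/88 + 1711/1320 = 59/30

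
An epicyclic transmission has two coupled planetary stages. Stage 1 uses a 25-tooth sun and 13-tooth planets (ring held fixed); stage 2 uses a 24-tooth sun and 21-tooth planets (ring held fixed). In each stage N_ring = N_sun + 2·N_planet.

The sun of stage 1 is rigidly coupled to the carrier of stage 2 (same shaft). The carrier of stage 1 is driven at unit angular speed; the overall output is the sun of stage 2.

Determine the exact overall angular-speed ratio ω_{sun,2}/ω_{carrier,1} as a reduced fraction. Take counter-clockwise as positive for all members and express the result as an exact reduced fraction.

Stage 1: N_ring = 25 + 2·13 = 51
Stage 1: 25(ω_s−ω_c) = −51(ω_r−ω_c),  ω_r=0, ω_c=1
Stage 1: ω_s = 1 − (51/25)(0−1) = 76/25
  ⇒ ω_s¹/ω_c¹ = 76/25
Stage 2: N_ring = 24 + 2·21 = 66
Stage 2: 24(ω_s−ω_c) = −66(ω_r−ω_c),  ω_r=0, ω_c=1
Stage 2: ω_s = 1 − (66/24)(0−1) = 15/4
  ⇒ ω_s²/ω_c² = 15/4
Coupling ω_c² = ω_s¹ ⇒ overall = 76/25 × 15/4 = 57/5

57/5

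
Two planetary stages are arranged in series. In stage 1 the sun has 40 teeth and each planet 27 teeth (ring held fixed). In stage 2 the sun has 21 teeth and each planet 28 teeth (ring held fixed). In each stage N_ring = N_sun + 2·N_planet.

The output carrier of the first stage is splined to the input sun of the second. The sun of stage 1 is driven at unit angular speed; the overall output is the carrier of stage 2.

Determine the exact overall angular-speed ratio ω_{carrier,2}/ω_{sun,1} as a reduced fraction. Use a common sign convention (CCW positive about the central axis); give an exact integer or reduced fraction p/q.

30/469

Stage 1: N_ring = 40 + 2·27 = 94
Stage 1: 40(ω_s−ω_c) = −94(ω_r−ω_c),  ω_r=0, ω_s=1
Stage 1: 40(1−ω_c) = −94(0−ω_c)  ⇒  134ω_c = 40  ⇒  ω_c = 20/67
  ⇒ ω_c¹/ω_s¹ = 20/67
Stage 2: N_ring = 21 + 2·28 = 77
Stage 2: 21(ω_s−ω_c) = −77(ω_r−ω_c),  ω_r=0, ω_s=1
Stage 2: 21(1−ω_c) = −77(0−ω_c)  ⇒  98ω_c = 21  ⇒  ω_c = 3/14
  ⇒ ω_c²/ω_s² = 3/14
Coupling ω_s² = ω_c¹ ⇒ overall = 20/67 × 3/14 = 30/469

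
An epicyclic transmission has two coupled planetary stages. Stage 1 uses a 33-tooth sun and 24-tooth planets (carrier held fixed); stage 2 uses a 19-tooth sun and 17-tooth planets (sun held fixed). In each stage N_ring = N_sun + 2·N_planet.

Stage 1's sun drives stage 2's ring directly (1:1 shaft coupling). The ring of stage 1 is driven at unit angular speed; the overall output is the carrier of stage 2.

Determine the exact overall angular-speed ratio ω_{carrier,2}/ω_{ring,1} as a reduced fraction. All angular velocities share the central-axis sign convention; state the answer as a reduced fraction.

Stage 1: N_ring = 33 + 2·24 = 81
Stage 1: 33(ω_s−ω_c) = −81(ω_r−ω_c),  ω_c=0, ω_r=1
Stage 1: ω_s = 0 − (81/33)(1−0) = -27/11
  ⇒ ω_s¹/ω_r¹ = -27/11
Stage 2: N_ring = 19 + 2·17 = 53
Stage 2: 19(ω_s−ω_c) = −53(ω_r−ω_c),  ω_s=0, ω_r=1
Stage 2: 19(0−ω_c) = −53(1−ω_c)  ⇒  72ω_c = 53  ⇒  ω_c = 53/72
  ⇒ ω_c²/ω_r² = 53/72
Coupling ω_r² = ω_s¹ ⇒ overall = -27/11 × 53/72 = -159/88

-159/88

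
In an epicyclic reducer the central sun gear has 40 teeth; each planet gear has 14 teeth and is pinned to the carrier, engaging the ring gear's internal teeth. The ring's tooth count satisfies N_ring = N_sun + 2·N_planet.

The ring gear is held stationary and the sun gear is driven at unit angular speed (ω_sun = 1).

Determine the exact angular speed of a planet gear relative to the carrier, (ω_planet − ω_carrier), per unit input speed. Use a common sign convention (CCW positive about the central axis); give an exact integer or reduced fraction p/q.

N_ring = 40 + 2·14 = 68
40(ω_s−ω_c) = −68(ω_r−ω_c),  ω_r=0, ω_s=1
40(1−ω_c) = −68(0−ω_c)  ⇒  108ω_c = 40  ⇒  ω_c = 10/27
sun–planet: 40·(1−10/27) = −14·(ω_p−ω_c)  ⇒  ω_p−ω_c = −(40/14)·(17/27) = -340/189

-340/189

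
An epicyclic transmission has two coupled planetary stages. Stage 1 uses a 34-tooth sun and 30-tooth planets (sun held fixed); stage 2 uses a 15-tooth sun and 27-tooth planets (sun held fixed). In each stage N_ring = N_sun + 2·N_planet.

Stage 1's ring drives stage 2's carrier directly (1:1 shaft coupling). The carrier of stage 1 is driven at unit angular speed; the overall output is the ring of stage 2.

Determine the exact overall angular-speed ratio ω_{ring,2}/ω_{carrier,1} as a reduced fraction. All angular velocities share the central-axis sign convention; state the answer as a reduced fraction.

1792/1081

Stage 1: N_ring = 34 + 2·30 = 94
Stage 1: 34(ω_s−ω_c) = −94(ω_r−ω_c),  ω_s=0, ω_c=1
Stage 1: ω_r = 1 − (34/94)(0−1) = 64/47
  ⇒ ω_r¹/ω_c¹ = 64/47
Stage 2: N_ring = 15 + 2·27 = 69
Stage 2: 15(ω_s−ω_c) = −69(ω_r−ω_c),  ω_s=0, ω_c=1
Stage 2: ω_r = 1 − (15/69)(0−1) = 28/23
  ⇒ ω_r²/ω_c² = 28/23
Coupling ω_c² = ω_r¹ ⇒ overall = 64/47 × 28/23 = 1792/1081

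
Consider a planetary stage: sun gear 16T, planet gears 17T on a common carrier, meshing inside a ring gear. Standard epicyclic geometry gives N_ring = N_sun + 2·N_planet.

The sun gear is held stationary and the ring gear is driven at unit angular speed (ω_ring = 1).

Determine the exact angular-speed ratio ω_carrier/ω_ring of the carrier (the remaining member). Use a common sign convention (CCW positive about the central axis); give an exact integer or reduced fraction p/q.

N_ring = 16 + 2·17 = 50
16(ω_s−ω_c) = −50(ω_r−ω_c),  ω_s=0, ω_r=1
16(0−ω_c) = −50(1−ω_c)  ⇒  66ω_c = 50  ⇒  ω_c = 25/33
ω_c/ω_r = 25/33

25/33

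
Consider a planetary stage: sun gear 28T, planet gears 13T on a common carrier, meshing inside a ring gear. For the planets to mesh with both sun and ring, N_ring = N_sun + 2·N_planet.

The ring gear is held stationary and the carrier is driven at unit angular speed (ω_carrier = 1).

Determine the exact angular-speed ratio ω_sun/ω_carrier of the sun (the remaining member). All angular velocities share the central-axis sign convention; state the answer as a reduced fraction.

41/14

N_ring = 28 + 2·13 = 54
28(ω_s−ω_c) = −54(ω_r−ω_c),  ω_r=0, ω_c=1
ω_s = 1 − (54/28)(0−1) = 41/14
ω_s/ω_c = 41/14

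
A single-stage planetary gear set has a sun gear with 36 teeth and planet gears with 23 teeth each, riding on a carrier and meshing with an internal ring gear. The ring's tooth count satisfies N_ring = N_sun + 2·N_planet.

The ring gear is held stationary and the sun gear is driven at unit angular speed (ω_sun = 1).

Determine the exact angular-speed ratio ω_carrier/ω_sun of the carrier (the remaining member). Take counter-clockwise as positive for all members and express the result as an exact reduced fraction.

18/59

N_ring = 36 + 2·23 = 82
36(ω_s−ω_c) = −82(ω_r−ω_c),  ω_r=0, ω_s=1
36(1−ω_c) = −82(0−ω_c)  ⇒  118ω_c = 36  ⇒  ω_c = 18/59
ω_c/ω_s = 18/59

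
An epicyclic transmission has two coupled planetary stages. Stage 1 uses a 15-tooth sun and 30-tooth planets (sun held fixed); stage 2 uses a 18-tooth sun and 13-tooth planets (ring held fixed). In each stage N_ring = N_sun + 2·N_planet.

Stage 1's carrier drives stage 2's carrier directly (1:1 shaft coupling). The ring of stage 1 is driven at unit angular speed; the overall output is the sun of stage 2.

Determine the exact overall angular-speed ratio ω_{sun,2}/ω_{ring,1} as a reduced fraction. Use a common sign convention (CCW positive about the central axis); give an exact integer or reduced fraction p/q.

Stage 1: N_ring = 15 + 2·30 = 75
Stage 1: 15(ω_s−ω_c) = −75(ω_r−ω_c),  ω_s=0, ω_r=1
Stage 1: 15(0−ω_c) = −75(1−ω_c)  ⇒  90ω_c = 75  ⇒  ω_c = 5/6
  ⇒ ω_c¹/ω_r¹ = 5/6
Stage 2: N_ring = 18 + 2·13 = 44
Stage 2: 18(ω_s−ω_c) = −44(ω_r−ω_c),  ω_r=0, ω_c=1
Stage 2: ω_s = 1 − (44/18)(0−1) = 31/9
  ⇒ ω_s²/ω_c² = 31/9
Coupling ω_c² = ω_c¹ ⇒ overall = 5/6 × 31/9 = 155/54

155/54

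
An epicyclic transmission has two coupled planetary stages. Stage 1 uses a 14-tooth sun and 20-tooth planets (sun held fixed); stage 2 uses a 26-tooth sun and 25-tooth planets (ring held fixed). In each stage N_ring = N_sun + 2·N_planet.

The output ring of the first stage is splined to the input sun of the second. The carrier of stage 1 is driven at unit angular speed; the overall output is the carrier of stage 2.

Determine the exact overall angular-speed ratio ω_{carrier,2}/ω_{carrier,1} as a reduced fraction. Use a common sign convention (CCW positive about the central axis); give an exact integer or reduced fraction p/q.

26/81

Stage 1: N_ring = 14 + 2·20 = 54
Stage 1: 14(ω_s−ω_c) = −54(ω_r−ω_c),  ω_s=0, ω_c=1
Stage 1: ω_r = 1 − (14/54)(0−1) = 34/27
  ⇒ ω_r¹/ω_c¹ = 34/27
Stage 2: N_ring = 26 + 2·25 = 76
Stage 2: 26(ω_s−ω_c) = −76(ω_r−ω_c),  ω_r=0, ω_s=1
Stage 2: 26(1−ω_c) = −76(0−ω_c)  ⇒  102ω_c = 26  ⇒  ω_c = 13/51
  ⇒ ω_c²/ω_s² = 13/51
Coupling ω_s² = ω_r¹ ⇒ overall = 34/27 × 13/51 = 26/81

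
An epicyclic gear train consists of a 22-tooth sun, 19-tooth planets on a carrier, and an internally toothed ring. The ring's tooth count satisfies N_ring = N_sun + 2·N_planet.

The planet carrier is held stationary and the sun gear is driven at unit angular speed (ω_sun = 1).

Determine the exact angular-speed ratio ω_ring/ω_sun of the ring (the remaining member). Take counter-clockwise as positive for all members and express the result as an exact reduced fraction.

N_ring = 22 + 2·19 = 60
22(ω_s−ω_c) = −60(ω_r−ω_c),  ω_c=0, ω_s=1
ω_r = 0 − (22/60)(1−0) = -11/30
ω_r/ω_s = -11/30

-11/30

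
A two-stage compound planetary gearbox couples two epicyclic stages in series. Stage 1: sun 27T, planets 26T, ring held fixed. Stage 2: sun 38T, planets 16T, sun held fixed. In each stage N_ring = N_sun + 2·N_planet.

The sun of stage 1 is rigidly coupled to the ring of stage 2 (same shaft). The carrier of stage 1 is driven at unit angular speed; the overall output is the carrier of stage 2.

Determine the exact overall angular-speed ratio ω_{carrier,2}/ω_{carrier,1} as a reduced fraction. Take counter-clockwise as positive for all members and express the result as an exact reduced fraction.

1855/729

Stage 1: N_ring = 27 + 2·26 = 79
Stage 1: 27(ω_s−ω_c) = −79(ω_r−ω_c),  ω_r=0, ω_c=1
Stage 1: ω_s = 1 − (79/27)(0−1) = 106/27
  ⇒ ω_s¹/ω_c¹ = 106/27
Stage 2: N_ring = 38 + 2·16 = 70
Stage 2: 38(ω_s−ω_c) = −70(ω_r−ω_c),  ω_s=0, ω_r=1
Stage 2: 38(0−ω_c) = −70(1−ω_c)  ⇒  108ω_c = 70  ⇒  ω_c = 35/54
  ⇒ ω_c²/ω_r² = 35/54
Coupling ω_r² = ω_s¹ ⇒ overall = 106/27 × 35/54 = 1855/729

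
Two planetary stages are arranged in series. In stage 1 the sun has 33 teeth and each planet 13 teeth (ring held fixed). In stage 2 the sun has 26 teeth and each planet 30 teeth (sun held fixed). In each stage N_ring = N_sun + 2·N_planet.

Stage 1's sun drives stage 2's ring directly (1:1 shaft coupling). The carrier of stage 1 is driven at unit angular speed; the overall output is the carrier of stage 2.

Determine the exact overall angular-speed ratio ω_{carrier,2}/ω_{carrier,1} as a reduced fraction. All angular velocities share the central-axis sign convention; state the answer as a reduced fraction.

Stage 1: N_ring = 33 + 2·13 = 59
Stage 1: 33(ω_s−ω_c) = −59(ω_r−ω_c),  ω_r=0, ω_c=1
Stage 1: ω_s = 1 − (59/33)(0−1) = 92/33
  ⇒ ω_s¹/ω_c¹ = 92/33
Stage 2: N_ring = 26 + 2·30 = 86
Stage 2: 26(ω_s−ω_c) = −86(ω_r−ω_c),  ω_s=0, ω_r=1
Stage 2: 26(0−ω_c) = −86(1−ω_c)  ⇒  112ω_c = 86  ⇒  ω_c = 43/56
  ⇒ ω_c²/ω_r² = 43/56
Coupling ω_r² = ω_s¹ ⇒ overall = 92/33 × 43/56 = 989/462

989/462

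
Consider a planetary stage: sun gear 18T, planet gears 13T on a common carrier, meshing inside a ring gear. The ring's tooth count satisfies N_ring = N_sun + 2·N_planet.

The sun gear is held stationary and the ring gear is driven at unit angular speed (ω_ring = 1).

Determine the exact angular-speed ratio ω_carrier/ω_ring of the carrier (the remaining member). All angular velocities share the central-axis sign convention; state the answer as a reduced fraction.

N_ring = 18 + 2·13 = 44
18(ω_s−ω_c) = −44(ω_r−ω_c),  ω_s=0, ω_r=1
18(0−ω_c) = −44(1−ω_c)  ⇒  62ω_c = 44  ⇒  ω_c = 22/31
ω_c/ω_r = 22/31

22/31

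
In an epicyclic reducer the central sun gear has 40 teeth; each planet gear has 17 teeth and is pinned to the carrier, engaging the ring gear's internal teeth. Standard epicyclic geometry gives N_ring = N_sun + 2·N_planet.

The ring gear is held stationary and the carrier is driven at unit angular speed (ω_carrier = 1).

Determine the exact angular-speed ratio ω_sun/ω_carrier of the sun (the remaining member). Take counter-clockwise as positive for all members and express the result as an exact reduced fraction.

57/20

N_ring = 40 + 2·17 = 74
40(ω_s−ω_c) = −74(ω_r−ω_c),  ω_r=0, ω_c=1
ω_s = 1 − (74/40)(0−1) = 57/20
ω_s/ω_c = 57/20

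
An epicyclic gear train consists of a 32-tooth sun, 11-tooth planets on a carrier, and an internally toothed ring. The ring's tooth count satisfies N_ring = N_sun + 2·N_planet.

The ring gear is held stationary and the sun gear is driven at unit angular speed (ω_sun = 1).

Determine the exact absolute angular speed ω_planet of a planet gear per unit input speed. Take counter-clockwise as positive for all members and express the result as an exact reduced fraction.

N_ring = 32 + 2·11 = 54
32(ω_s−ω_c) = −54(ω_r−ω_c),  ω_r=0, ω_s=1
32(1−ω_c) = −54(0−ω_c)  ⇒  86ω_c = 32  ⇒  ω_c = 16/43
sun–planet: 32·(1−16/43) = −11·(ω_p−ω_c)  ⇒  ω_p−ω_c = −(32/11)·(27/43) = -864/473
ω_p = 16/43 − 864/473 = -16/11

-16/11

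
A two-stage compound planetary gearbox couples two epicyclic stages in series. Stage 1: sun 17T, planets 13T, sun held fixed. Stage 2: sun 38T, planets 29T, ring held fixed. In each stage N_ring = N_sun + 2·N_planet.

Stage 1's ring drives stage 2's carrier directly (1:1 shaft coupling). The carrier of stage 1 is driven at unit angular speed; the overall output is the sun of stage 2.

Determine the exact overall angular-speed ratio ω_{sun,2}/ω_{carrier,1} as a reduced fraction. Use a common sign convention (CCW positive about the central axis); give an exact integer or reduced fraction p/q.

Stage 1: N_ring = 17 + 2·13 = 43
Stage 1: 17(ω_s−ω_c) = −43(ω_r−ω_c),  ω_s=0, ω_c=1
Stage 1: ω_r = 1 − (17/43)(0−1) = 60/43
  ⇒ ω_r¹/ω_c¹ = 60/43
Stage 2: N_ring = 38 + 2·29 = 96
Stage 2: 38(ω_s−ω_c) = −96(ω_r−ω_c),  ω_r=0, ω_c=1
Stage 2: ω_s = 1 − (96/38)(0−1) = 67/19
  ⇒ ω_s²/ω_c² = 67/19
Coupling ω_c² = ω_r¹ ⇒ overall = 60/43 × 67/19 = 4020/817

4020/817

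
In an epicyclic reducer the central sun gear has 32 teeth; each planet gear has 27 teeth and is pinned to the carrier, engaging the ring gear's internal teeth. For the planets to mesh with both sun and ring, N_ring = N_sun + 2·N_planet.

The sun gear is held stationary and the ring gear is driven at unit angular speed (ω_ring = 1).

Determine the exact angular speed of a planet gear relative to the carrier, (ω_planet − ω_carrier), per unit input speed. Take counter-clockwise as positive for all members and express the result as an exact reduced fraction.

N_ring = 32 + 2·27 = 86
32(ω_s−ω_c) = −86(ω_r−ω_c),  ω_s=0, ω_r=1
32(0−ω_c) = −86(1−ω_c)  ⇒  118ω_c = 86  ⇒  ω_c = 43/59
sun–planet: 32·(0−43/59) = −27·(ω_p−ω_c)  ⇒  ω_p−ω_c = −(32/27)·(-43/59) = 1376/1593

1376/1593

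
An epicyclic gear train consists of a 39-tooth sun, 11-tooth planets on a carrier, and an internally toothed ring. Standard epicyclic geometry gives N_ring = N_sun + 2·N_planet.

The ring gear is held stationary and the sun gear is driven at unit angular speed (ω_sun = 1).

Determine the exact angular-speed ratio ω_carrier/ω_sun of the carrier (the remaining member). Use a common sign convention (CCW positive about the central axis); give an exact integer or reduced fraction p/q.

N_ring = 39 + 2·11 = 61
39(ω_s−ω_c) = −61(ω_r−ω_c),  ω_r=0, ω_s=1
39(1−ω_c) = −61(0−ω_c)  ⇒  100ω_c = 39  ⇒  ω_c = 39/100
ω_c/ω_s = 39/100

39/100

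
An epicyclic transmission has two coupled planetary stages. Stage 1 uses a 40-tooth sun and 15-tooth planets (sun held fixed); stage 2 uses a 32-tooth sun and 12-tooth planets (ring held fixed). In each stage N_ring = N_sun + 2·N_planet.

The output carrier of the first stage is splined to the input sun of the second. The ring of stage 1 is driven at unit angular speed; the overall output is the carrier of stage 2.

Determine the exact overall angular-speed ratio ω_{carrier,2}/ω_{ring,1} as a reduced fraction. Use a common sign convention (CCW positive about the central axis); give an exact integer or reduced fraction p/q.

28/121

Stage 1: N_ring = 40 + 2·15 = 70
Stage 1: 40(ω_s−ω_c) = −70(ω_r−ω_c),  ω_s=0, ω_r=1
Stage 1: 40(0−ω_c) = −70(1−ω_c)  ⇒  110ω_c = 70  ⇒  ω_c = 7/11
  ⇒ ω_c¹/ω_r¹ = 7/11
Stage 2: N_ring = 32 + 2·12 = 56
Stage 2: 32(ω_s−ω_c) = −56(ω_r−ω_c),  ω_r=0, ω_s=1
Stage 2: 32(1−ω_c) = −56(0−ω_c)  ⇒  88ω_c = 32  ⇒  ω_c = 4/11
  ⇒ ω_c²/ω_s² = 4/11
Coupling ω_s² = ω_c¹ ⇒ overall = 7/11 × 4/11 = 28/121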